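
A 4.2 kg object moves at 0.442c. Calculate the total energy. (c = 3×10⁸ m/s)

γ = 1/√(1 - 0.442²) = 1.1148
mc² = 4.2 × (3×10⁸)² = 3.780×10¹⁷ J
E = γmc² = 1.1148 × 3.780×10¹⁷ = 4.214×10¹⁷ J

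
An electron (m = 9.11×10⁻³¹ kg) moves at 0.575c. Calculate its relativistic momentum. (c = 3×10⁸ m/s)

γ = 1/√(1 - 0.575²) = 1.2223
v = 0.575 × 3×10⁸ = 1.725×10⁸ m/s
p = γmv = 1.2223 × 9.11×10⁻³¹ × 1.725×10⁸ = 1.921×10⁻²² kg·m/s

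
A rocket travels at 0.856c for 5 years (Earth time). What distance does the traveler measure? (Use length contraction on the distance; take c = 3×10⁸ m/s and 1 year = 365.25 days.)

Earth distance: d = v × t = 0.856c × 5 yr = 4.052×10¹⁶ m
γ = 1.934
d' = d/γ = 4.052×10¹⁶/1.934 = 2.095×10¹⁶ m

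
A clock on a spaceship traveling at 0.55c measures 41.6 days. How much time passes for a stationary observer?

Proper time Δt₀ = 41.6 days
γ = 1/√(1 - 0.55²) = 1.1974
Δt = γΔt₀ = 1.1974 × 41.6 = 49.81 days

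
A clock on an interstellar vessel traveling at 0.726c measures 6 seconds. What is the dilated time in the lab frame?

Proper time Δt₀ = 6 seconds
γ = 1/√(1 - 0.726²) = 1.4541
Δt = γΔt₀ = 1.4541 × 6 = 8.725 seconds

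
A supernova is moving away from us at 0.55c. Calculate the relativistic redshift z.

β = 0.55
(1+β)/(1-β) = 1.55/0.45 = 3.4444
√(3.4444) = 1.8559
z = 1.8559 - 1 = 0.8559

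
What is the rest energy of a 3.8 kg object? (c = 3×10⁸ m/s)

c² = (3×10⁸)² = 9.000×10¹⁶ m²/s²
E₀ = mc² = 3.8 × 9.000×10¹⁶ = 3.420×10¹⁷ J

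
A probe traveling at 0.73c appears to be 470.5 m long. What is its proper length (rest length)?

Contracted length L = 470.5 m
γ = 1/√(1 - 0.73²) = 1.4632
L₀ = γL = 1.4632 × 470.5 = 688.4 m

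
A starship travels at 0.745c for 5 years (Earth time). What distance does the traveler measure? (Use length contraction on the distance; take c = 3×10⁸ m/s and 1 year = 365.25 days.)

Earth distance: d = v × t = 0.745c × 5 yr = 3.5266×10¹⁶ m
γ = 1.4991
d' = d/γ = 3.5266×10¹⁶/1.4991 = 2.352×10¹⁶ m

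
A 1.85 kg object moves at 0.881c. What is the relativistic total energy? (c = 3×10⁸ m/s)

γ = 1/√(1 - 0.881²) = 2.1136
mc² = 1.85 × (3×10⁸)² = 1.665×10¹⁷ J
E = γmc² = 2.1136 × 1.665×10¹⁷ = 3.519×10¹⁷ J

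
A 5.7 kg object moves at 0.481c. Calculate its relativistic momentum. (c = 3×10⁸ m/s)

γ = 1/√(1 - 0.481²) = 1.1406
v = 0.481 × 3×10⁸ = 1.443×10⁸ m/s
p = γmv = 1.1406 × 5.7 × 1.443×10⁸ = 9.382×10⁸ kg·m/s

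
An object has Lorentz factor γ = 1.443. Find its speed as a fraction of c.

From γ = 1/√(1 - v²/c²):
1/γ² = 1/1.443² = 0.48025
v²/c² = 1 - 0.48025 = 0.51975
v/c = √(0.51975) = 0.7209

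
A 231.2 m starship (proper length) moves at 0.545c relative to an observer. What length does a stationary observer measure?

Proper length L₀ = 231.2 m
γ = 1/√(1 - 0.545²) = 1.193
L = L₀/γ = 231.2/1.193 = 193.8 m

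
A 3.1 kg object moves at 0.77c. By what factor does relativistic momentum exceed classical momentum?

p_rel = γmv, p_class = mv
Ratio = γ = 1/√(1 - 0.77²) = 1.567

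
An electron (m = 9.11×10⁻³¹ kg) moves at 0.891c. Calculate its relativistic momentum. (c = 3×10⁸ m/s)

γ = 1/√(1 - 0.891²) = 2.2026
v = 0.891 × 3×10⁸ = 2.673×10⁸ m/s
p = γmv = 2.2026 × 9.11×10⁻³¹ × 2.673×10⁸ = 5.364×10⁻²² kg·m/s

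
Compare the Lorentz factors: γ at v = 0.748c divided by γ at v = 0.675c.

γ₁ = 1/√(1 - 0.748²) = 1.507
γ₂ = 1/√(1 - 0.675²) = 1.355
γ₁/γ₂ = 1.507/1.355 = 1.112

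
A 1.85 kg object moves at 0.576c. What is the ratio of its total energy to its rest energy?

E = γmc², E₀ = mc²
E/E₀ = γ = 1/√(1 - 0.576²) = 1.223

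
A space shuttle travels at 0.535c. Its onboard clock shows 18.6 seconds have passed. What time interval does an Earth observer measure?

Proper time Δt₀ = 18.6 seconds
γ = 1/√(1 - 0.535²) = 1.184
Δt = γΔt₀ = 1.184 × 18.6 = 22.02 seconds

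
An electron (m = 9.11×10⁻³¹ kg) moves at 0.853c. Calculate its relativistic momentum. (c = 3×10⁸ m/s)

γ = 1/√(1 - 0.853²) = 1.916
v = 0.853 × 3×10⁸ = 2.559×10⁸ m/s
p = γmv = 1.916 × 9.11×10⁻³¹ × 2.559×10⁸ = 4.467×10⁻²² kg·m/s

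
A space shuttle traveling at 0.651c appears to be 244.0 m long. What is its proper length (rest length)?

Contracted length L = 244.0 m
γ = 1/√(1 - 0.651²) = 1.3174
L₀ = γL = 1.3174 × 244.0 = 321.4 m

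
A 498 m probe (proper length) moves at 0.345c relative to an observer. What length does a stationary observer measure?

Proper length L₀ = 498 m
γ = 1/√(1 - 0.345²) = 1.0654
L = L₀/γ = 498/1.0654 = 467.4 m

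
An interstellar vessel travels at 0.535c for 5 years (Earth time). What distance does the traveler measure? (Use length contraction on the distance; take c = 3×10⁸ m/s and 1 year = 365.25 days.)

Earth distance: d = v × t = 0.535c × 5 yr = 2.5325×10¹⁶ m
γ = 1.1836
d' = d/γ = 2.5325×10¹⁶/1.1836 = 2.140×10¹⁶ m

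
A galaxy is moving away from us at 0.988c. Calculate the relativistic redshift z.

β = 0.988
(1+β)/(1-β) = 1.988/0.012 = 165.7
√(165.7) = 12.87
z = 12.87 - 1 = 11.87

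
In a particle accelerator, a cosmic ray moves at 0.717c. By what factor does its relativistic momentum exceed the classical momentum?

p_rel = γmv, p_class = mv
Ratio = γ = 1/√(1 - 0.717²)
= 1/√(0.485911) = 1.435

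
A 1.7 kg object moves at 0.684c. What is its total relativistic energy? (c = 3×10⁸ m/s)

γ = 1/√(1 - 0.684²) = 1.3708
mc² = 1.7 × (3×10⁸)² = 1.530×10¹⁷ J
E = γmc² = 1.3708 × 1.530×10¹⁷ = 2.097×10¹⁷ J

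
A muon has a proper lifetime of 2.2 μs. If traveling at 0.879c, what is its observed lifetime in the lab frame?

Proper lifetime τ₀ = 2.2 μs
γ = 1/√(1 - 0.879²) = 2.0972
τ = γτ₀ = 2.0972 × 2.2 μs = 4.614 μs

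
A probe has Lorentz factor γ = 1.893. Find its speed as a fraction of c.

From γ = 1/√(1 - v²/c²):
1/γ² = 1/1.893² = 0.2791
v²/c² = 1 - 0.2791 = 0.7209
v/c = √(0.7209) = 0.8491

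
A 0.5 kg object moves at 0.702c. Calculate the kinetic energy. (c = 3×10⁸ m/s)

γ = 1/√(1 - 0.702²) = 1.40415
γ - 1 = 0.40415
KE = (γ-1)mc² = 0.40415 × 0.5 × (3×10⁸)² = 1.819×10¹⁶ J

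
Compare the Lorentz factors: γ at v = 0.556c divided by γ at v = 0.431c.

γ₁ = 1/√(1 - 0.556²) = 1.203
γ₂ = 1/√(1 - 0.431²) = 1.108
γ₁/γ₂ = 1.203/1.108 = 1.086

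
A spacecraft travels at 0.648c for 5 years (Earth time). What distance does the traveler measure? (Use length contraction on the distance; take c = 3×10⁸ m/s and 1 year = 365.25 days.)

Earth distance: d = v × t = 0.648c × 5 yr = 3.067×10¹⁶ m
γ = 1.313
d' = d/γ = 3.067×10¹⁶/1.313 = 2.336×10¹⁶ m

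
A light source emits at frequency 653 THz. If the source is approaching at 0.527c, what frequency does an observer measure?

β = v/c = 0.527
(1+β)/(1-β) = 1.527/0.473 = 3.228
Doppler factor = √(3.228) = 1.797
f_obs = 653 × 1.797 = 1173 THz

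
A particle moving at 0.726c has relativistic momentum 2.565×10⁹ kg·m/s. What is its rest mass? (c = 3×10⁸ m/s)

γ = 1/√(1 - 0.726²) = 1.4541
v = 0.726 × 3×10⁸ = 2.178×10⁸ m/s
m = p/(γv) = 2.565×10⁹/(1.4541 × 2.178×10⁸) = 8.099 kg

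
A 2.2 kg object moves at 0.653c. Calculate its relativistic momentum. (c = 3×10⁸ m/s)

γ = 1/√(1 - 0.653²) = 1.3204
v = 0.653 × 3×10⁸ = 1.959×10⁸ m/s
p = γmv = 1.3204 × 2.2 × 1.959×10⁸ = 5.691×10⁸ kg·m/s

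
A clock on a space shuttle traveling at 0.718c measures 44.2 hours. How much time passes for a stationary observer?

Proper time Δt₀ = 44.2 hours
γ = 1/√(1 - 0.718²) = 1.4367
Δt = γΔt₀ = 1.4367 × 44.2 = 63.50 hours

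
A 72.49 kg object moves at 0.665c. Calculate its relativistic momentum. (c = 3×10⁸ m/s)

γ = 1/√(1 - 0.665²) = 1.339
v = 0.665 × 3×10⁸ = 1.995×10⁸ m/s
p = γmv = 1.339 × 72.49 × 1.995×10⁸ = 1.936×10¹⁰ kg·m/s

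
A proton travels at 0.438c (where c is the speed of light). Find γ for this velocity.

v/c = 0.438, so (v/c)² = 0.191844
1 - (v/c)² = 0.808156
γ = 1/√(0.808156) = 1.112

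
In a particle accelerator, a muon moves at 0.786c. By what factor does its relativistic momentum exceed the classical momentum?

p_rel = γmv, p_class = mv
Ratio = γ = 1/√(1 - 0.786²)
= 1/√(0.382204) = 1.618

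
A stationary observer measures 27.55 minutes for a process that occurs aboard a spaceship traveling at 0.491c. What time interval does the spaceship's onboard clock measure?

Dilated time Δt = 27.55 minutes
γ = 1/√(1 - 0.491²) = 1.148
Δt₀ = Δt/γ = 27.55/1.148 = 24.00 minutes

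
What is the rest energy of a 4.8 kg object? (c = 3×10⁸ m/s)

c² = (3×10⁸)² = 9.000×10¹⁶ m²/s²
E₀ = mc² = 4.8 × 9.000×10¹⁶ = 4.320×10¹⁷ J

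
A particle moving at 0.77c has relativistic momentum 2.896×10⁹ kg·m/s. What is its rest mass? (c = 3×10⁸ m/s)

γ = 1/√(1 - 0.77²) = 1.5673
v = 0.77 × 3×10⁸ = 2.310×10⁸ m/s
m = p/(γv) = 2.896×10⁹/(1.5673 × 2.310×10⁸) = 7.999 kg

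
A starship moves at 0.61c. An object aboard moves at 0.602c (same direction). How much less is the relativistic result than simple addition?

Classical: u' + v = 0.602 + 0.61 = 1.212c
Relativistic: u = (0.602 + 0.61)/(1 + 0.36722) = 1.212/1.36722 = 0.8865c
Difference: 1.212 - 0.8865 = 0.3255c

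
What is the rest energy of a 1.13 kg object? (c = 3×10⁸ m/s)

c² = (3×10⁸)² = 9.000×10¹⁶ m²/s²
E₀ = mc² = 1.13 × 9.000×10¹⁶ = 1.017×10¹⁷ J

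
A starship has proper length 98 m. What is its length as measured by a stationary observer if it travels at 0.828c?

Proper length L₀ = 98 m
γ = 1/√(1 - 0.828²) = 1.7834
L = L₀/γ = 98/1.7834 = 54.95 m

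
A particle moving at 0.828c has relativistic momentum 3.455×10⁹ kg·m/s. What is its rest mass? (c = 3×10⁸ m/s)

γ = 1/√(1 - 0.828²) = 1.7834
v = 0.828 × 3×10⁸ = 2.484×10⁸ m/s
m = p/(γv) = 3.455×10⁹/(1.7834 × 2.484×10⁸) = 7.799 kg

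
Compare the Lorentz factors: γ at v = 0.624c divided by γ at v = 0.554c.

γ₁ = 1/√(1 - 0.624²) = 1.2797
γ₂ = 1/√(1 - 0.554²) = 1.2012
γ₁/γ₂ = 1.2797/1.2012 = 1.065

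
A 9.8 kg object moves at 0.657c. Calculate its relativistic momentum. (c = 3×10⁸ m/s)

γ = 1/√(1 - 0.657²) = 1.3265
v = 0.657 × 3×10⁸ = 1.971×10⁸ m/s
p = γmv = 1.3265 × 9.8 × 1.971×10⁸ = 2.562×10⁹ kg·m/s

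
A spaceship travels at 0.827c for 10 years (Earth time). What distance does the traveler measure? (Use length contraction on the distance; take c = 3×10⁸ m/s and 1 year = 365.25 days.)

Earth distance: d = v × t = 0.827c × 10 yr = 7.8294×10¹⁶ m
γ = 1.7787
d' = d/γ = 7.8294×10¹⁶/1.7787 = 4.402×10¹⁶ m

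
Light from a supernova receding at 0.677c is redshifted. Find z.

β = 0.677
(1+β)/(1-β) = 1.677/0.323 = 5.192
√(5.192) = 2.279
z = 2.279 - 1 = 1.279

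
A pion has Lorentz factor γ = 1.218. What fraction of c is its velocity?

From γ = 1/√(1 - v²/c²):
1/γ² = 1/1.218² = 0.6741
v²/c² = 1 - 0.6741 = 0.3259
v/c = √(0.3259) = 0.5709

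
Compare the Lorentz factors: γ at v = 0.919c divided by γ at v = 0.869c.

γ₁ = 1/√(1 - 0.919²) = 2.536
γ₂ = 1/√(1 - 0.869²) = 2.021
γ₁/γ₂ = 2.536/2.021 = 1.255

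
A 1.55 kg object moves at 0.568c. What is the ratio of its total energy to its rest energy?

E = γmc², E₀ = mc²
E/E₀ = γ = 1/√(1 - 0.568²) = 1.215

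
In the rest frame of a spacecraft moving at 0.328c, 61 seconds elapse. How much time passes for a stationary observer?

Proper time Δt₀ = 61 seconds
γ = 1/√(1 - 0.328²) = 1.0586
Δt = γΔt₀ = 1.0586 × 61 = 64.57 seconds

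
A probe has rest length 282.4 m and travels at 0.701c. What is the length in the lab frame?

Proper length L₀ = 282.4 m
γ = 1/√(1 - 0.701²) = 1.402
L = L₀/γ = 282.4/1.402 = 201.4 m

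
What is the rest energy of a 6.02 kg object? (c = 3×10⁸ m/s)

c² = (3×10⁸)² = 9.000×10¹⁶ m²/s²
E₀ = mc² = 6.02 × 9.000×10¹⁶ = 5.418×10¹⁷ J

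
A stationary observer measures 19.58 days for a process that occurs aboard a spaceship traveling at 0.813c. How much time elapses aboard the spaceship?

Dilated time Δt = 19.58 days
γ = 1/√(1 - 0.813²) = 1.717
Δt₀ = Δt/γ = 19.58/1.717 = 11.40 days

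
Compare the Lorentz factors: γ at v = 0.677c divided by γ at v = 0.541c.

γ₁ = 1/√(1 - 0.677²) = 1.359
γ₂ = 1/√(1 - 0.541²) = 1.189
γ₁/γ₂ = 1.359/1.189 = 1.143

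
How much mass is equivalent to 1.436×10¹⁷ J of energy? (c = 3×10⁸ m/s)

From E = mc², we get m = E/c²
c² = (3×10⁸)² = 9×10¹⁶ m²/s²
m = 1.436×10¹⁷ / 9×10¹⁶ = 1.596 kg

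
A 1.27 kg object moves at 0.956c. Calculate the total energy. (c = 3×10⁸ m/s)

γ = 1/√(1 - 0.956²) = 3.409
mc² = 1.27 × (3×10⁸)² = 1.143×10¹⁷ J
E = γmc² = 3.409 × 1.143×10¹⁷ = 3.896×10¹⁷ J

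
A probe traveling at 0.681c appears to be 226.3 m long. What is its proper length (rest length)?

Contracted length L = 226.3 m
γ = 1/√(1 - 0.681²) = 1.3656
L₀ = γL = 1.3656 × 226.3 = 309.0 m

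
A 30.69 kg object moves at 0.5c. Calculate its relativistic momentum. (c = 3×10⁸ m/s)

γ = 1/√(1 - 0.5²) = 1.1547
v = 0.5 × 3×10⁸ = 1.500×10⁸ m/s
p = γmv = 1.1547 × 30.69 × 1.500×10⁸ = 5.316×10⁹ kg·m/s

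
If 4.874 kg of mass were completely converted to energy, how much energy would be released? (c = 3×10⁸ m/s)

Using E = mc²:
c² = (3×10⁸)² = 9×10¹⁶ m²/s²
E = 4.874 × 9×10¹⁶ = 4.387×10¹⁷ J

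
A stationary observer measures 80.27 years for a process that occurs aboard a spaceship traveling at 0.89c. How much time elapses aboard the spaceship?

Dilated time Δt = 80.27 years
γ = 1/√(1 - 0.89²) = 2.193
Δt₀ = Δt/γ = 80.27/2.193 = 36.60 years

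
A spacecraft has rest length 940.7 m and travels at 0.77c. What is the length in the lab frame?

Proper length L₀ = 940.7 m
γ = 1/√(1 - 0.77²) = 1.5673
L = L₀/γ = 940.7/1.5673 = 600.2 m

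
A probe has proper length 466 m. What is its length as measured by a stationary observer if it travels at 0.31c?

Proper length L₀ = 466 m
γ = 1/√(1 - 0.31²) = 1.052
L = L₀/γ = 466/1.052 = 443.0 m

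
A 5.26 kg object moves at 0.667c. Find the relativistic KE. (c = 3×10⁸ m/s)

γ = 1/√(1 - 0.667²) = 1.3422
γ - 1 = 0.3422
KE = (γ-1)mc² = 0.3422 × 5.26 × (3×10⁸)² = 1.620×10¹⁷ J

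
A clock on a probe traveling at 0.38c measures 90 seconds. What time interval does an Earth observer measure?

Proper time Δt₀ = 90 seconds
γ = 1/√(1 - 0.38²) = 1.0811
Δt = γΔt₀ = 1.0811 × 90 = 97.30 seconds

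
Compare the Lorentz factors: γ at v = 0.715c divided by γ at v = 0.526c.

γ₁ = 1/√(1 - 0.715²) = 1.430
γ₂ = 1/√(1 - 0.526²) = 1.176
γ₁/γ₂ = 1.430/1.176 = 1.216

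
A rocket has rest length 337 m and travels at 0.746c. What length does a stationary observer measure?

Proper length L₀ = 337 m
γ = 1/√(1 - 0.746²) = 1.502
L = L₀/γ = 337/1.502 = 224.4 m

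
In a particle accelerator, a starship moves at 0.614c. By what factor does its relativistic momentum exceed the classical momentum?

p_rel = γmv, p_class = mv
Ratio = γ = 1/√(1 - 0.614²)
= 1/√(0.623004) = 1.267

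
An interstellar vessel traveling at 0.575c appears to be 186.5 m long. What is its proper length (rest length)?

Contracted length L = 186.5 m
γ = 1/√(1 - 0.575²) = 1.2223
L₀ = γL = 1.2223 × 186.5 = 228.0 m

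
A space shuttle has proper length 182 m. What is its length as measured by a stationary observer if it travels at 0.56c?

Proper length L₀ = 182 m
γ = 1/√(1 - 0.56²) = 1.207
L = L₀/γ = 182/1.207 = 150.8 m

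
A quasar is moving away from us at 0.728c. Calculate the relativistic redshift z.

β = 0.728
(1+β)/(1-β) = 1.728/0.272 = 6.353
√(6.353) = 2.521
z = 2.521 - 1 = 1.521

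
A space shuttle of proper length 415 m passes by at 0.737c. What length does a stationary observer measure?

Proper length L₀ = 415 m
γ = 1/√(1 - 0.737²) = 1.4795
L = L₀/γ = 415/1.4795 = 280.5 m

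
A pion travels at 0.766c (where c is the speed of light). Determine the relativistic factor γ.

v/c = 0.766, so (v/c)² = 0.586756
1 - (v/c)² = 0.413244
γ = 1/√(0.413244) = 1.556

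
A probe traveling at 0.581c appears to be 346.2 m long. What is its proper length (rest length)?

Contracted length L = 346.2 m
γ = 1/√(1 - 0.581²) = 1.22865
L₀ = γL = 1.22865 × 346.2 = 425.4 m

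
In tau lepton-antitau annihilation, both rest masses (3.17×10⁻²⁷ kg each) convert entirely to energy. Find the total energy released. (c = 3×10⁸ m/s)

Both particles have the same rest mass, so total mass = 2m
E = 2m·c² = 2 × 3.17×10⁻²⁷ × (3×10⁸)²
= 2 × 3.17×10⁻²⁷ × 9×10¹⁶
= 5.706×10⁻¹⁰ J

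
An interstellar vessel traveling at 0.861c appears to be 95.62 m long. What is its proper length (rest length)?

Contracted length L = 95.62 m
γ = 1/√(1 - 0.861²) = 1.966
L₀ = γL = 1.966 × 95.62 = 188.0 m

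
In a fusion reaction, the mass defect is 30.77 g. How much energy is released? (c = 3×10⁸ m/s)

Convert mass defect: Δm = 30.77 g = 0.03077 kg
E = Δm·c² = 0.03077 × (3×10⁸)²
= 0.03077 × 9×10¹⁶ = 2.769×10¹⁵ J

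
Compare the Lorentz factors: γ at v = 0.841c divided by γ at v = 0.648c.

γ₁ = 1/√(1 - 0.841²) = 1.8483
γ₂ = 1/√(1 - 0.648²) = 1.3130
γ₁/γ₂ = 1.8483/1.3130 = 1.408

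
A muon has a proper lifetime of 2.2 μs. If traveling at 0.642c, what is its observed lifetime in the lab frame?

Proper lifetime τ₀ = 2.2 μs
γ = 1/√(1 - 0.642²) = 1.304
τ = γτ₀ = 1.304 × 2.2 μs = 2.869 μs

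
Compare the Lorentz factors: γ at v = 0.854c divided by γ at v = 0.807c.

γ₁ = 1/√(1 - 0.854²) = 1.922
γ₂ = 1/√(1 - 0.807²) = 1.693
γ₁/γ₂ = 1.922/1.693 = 1.135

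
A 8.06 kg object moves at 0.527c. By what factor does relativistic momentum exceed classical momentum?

p_rel = γmv, p_class = mv
Ratio = γ = 1/√(1 - 0.527²) = 1.177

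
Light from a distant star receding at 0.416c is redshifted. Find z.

β = 0.416
(1+β)/(1-β) = 1.416/0.584 = 2.4247
√(2.4247) = 1.5571
z = 1.5571 - 1 = 0.5571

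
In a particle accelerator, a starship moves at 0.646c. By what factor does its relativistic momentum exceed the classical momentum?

p_rel = γmv, p_class = mv
Ratio = γ = 1/√(1 - 0.646²)
= 1/√(0.582684) = 1.310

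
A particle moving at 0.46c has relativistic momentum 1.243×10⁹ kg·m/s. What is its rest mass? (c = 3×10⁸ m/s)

γ = 1/√(1 - 0.46²) = 1.1262
v = 0.46 × 3×10⁸ = 1.380×10⁸ m/s
m = p/(γv) = 1.243×10⁹/(1.1262 × 1.380×10⁸) = 7.998 kg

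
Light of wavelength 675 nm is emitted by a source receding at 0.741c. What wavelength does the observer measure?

β = 0.741
Wavelength Doppler factor = √(1.741/0.259) = √(6.722) = 2.593
λ_obs = 675 × 2.593 = 1750 nm (redshift)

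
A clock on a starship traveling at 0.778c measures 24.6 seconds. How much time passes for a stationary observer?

Proper time Δt₀ = 24.6 seconds
γ = 1/√(1 - 0.778²) = 1.592
Δt = γΔt₀ = 1.592 × 24.6 = 39.16 seconds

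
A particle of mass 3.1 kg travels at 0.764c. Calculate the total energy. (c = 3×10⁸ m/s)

γ = 1/√(1 - 0.764²) = 1.5499
mc² = 3.1 × (3×10⁸)² = 2.790×10¹⁷ J
E = γmc² = 1.5499 × 2.790×10¹⁷ = 4.324×10¹⁷ J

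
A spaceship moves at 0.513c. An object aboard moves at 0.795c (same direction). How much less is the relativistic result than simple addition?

Classical: u' + v = 0.795 + 0.513 = 1.308c
Relativistic: u = (0.795 + 0.513)/(1 + 0.407835) = 1.308/1.407835 = 0.9291c
Difference: 1.308 - 0.9291 = 0.3789c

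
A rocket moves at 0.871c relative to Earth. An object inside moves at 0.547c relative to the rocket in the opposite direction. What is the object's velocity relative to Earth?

Object's velocity in rocket frame is u' = -0.547c
u = (u' + v)/(1 + u'v/c²) = (v - 0.547)/(1 - 0.547·v/c²)
Numerator: 0.871 - 0.547 = 0.324
Denominator: 1 - 0.476437 = 0.523563
u = 0.324/0.523563 = 0.6188c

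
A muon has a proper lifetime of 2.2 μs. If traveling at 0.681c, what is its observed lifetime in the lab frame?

Proper lifetime τ₀ = 2.2 μs
γ = 1/√(1 - 0.681²) = 1.3656
τ = γτ₀ = 1.3656 × 2.2 μs = 3.004 μs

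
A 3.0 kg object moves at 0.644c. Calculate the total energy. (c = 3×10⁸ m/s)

γ = 1/√(1 - 0.644²) = 1.307
mc² = 3.0 × (3×10⁸)² = 2.700×10¹⁷ J
E = γmc² = 1.307 × 2.700×10¹⁷ = 3.529×10¹⁷ J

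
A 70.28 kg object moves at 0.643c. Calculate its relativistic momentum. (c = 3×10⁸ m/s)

γ = 1/√(1 - 0.643²) = 1.3057
v = 0.643 × 3×10⁸ = 1.929×10⁸ m/s
p = γmv = 1.3057 × 70.28 × 1.929×10⁸ = 1.770×10¹⁰ kg·m/s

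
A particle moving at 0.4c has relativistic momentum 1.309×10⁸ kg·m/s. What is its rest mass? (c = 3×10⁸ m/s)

γ = 1/√(1 - 0.4²) = 1.091
v = 0.4 × 3×10⁸ = 1.200×10⁸ m/s
m = p/(γv) = 1.309×10⁸/(1.091 × 1.200×10⁸) = 0.9998 kg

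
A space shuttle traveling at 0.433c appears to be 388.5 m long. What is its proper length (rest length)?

Contracted length L = 388.5 m
γ = 1/√(1 - 0.433²) = 1.1094
L₀ = γL = 1.1094 × 388.5 = 431.0 m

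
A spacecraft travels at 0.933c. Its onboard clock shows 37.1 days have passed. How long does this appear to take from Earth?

Proper time Δt₀ = 37.1 days
γ = 1/√(1 - 0.933²) = 2.779
Δt = γΔt₀ = 2.779 × 37.1 = 103.1 days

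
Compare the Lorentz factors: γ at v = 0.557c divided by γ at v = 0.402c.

γ₁ = 1/√(1 - 0.557²) = 1.204076
γ₂ = 1/√(1 - 0.402²) = 1.092133
γ₁/γ₂ = 1.204076/1.092133 = 1.102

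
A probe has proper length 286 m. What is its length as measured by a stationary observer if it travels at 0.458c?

Proper length L₀ = 286 m
γ = 1/√(1 - 0.458²) = 1.125
L = L₀/γ = 286/1.125 = 254.2 m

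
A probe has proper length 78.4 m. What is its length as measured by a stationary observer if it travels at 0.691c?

Proper length L₀ = 78.4 m
γ = 1/√(1 - 0.691²) = 1.3834
L = L₀/γ = 78.4/1.3834 = 56.67 m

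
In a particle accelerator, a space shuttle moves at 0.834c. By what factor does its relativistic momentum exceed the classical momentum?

p_rel = γmv, p_class = mv
Ratio = γ = 1/√(1 - 0.834²)
= 1/√(0.304444) = 1.812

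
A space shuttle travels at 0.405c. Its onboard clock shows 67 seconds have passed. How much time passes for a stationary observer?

Proper time Δt₀ = 67 seconds
γ = 1/√(1 - 0.405²) = 1.0937
Δt = γΔt₀ = 1.0937 × 67 = 73.28 seconds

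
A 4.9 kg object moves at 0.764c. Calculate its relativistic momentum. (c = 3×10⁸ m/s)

γ = 1/√(1 - 0.764²) = 1.550
v = 0.764 × 3×10⁸ = 2.292×10⁸ m/s
p = γmv = 1.550 × 4.9 × 2.292×10⁸ = 1.741×10⁹ kg·m/s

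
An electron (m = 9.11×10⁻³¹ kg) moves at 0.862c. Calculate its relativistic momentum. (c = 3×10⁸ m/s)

γ = 1/√(1 - 0.862²) = 1.9727
v = 0.862 × 3×10⁸ = 2.586×10⁸ m/s
p = γmv = 1.9727 × 9.11×10⁻³¹ × 2.586×10⁸ = 4.647×10⁻²² kg·m/s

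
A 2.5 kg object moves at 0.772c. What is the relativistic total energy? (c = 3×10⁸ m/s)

γ = 1/√(1 - 0.772²) = 1.5733
mc² = 2.5 × (3×10⁸)² = 2.250×10¹⁷ J
E = γmc² = 1.5733 × 2.250×10¹⁷ = 3.540×10¹⁷ J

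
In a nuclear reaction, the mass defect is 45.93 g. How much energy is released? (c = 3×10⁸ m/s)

Convert mass defect: Δm = 45.93 g = 0.04593 kg
E = Δm·c² = 0.04593 × (3×10⁸)²
= 0.04593 × 9×10¹⁶ = 4.134×10¹⁵ J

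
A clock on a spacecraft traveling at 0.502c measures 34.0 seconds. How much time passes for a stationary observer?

Proper time Δt₀ = 34.0 seconds
γ = 1/√(1 - 0.502²) = 1.1562
Δt = γΔt₀ = 1.1562 × 34.0 = 39.31 seconds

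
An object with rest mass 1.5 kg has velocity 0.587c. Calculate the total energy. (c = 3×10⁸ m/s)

γ = 1/√(1 - 0.587²) = 1.2352
mc² = 1.5 × (3×10⁸)² = 1.350×10¹⁷ J
E = γmc² = 1.2352 × 1.350×10¹⁷ = 1.668×10¹⁷ J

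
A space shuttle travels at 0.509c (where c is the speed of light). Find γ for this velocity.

v/c = 0.509, so (v/c)² = 0.259081
1 - (v/c)² = 0.740919
γ = 1/√(0.740919) = 1.162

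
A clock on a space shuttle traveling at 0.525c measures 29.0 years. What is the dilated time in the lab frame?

Proper time Δt₀ = 29.0 years
γ = 1/√(1 - 0.525²) = 1.1749
Δt = γΔt₀ = 1.1749 × 29.0 = 34.07 years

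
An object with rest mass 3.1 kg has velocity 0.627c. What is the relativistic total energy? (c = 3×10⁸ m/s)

γ = 1/√(1 - 0.627²) = 1.28367
mc² = 3.1 × (3×10⁸)² = 2.790×10¹⁷ J
E = γmc² = 1.28367 × 2.790×10¹⁷ = 3.581×10¹⁷ J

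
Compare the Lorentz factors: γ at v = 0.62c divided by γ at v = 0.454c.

γ₁ = 1/√(1 - 0.62²) = 1.275
γ₂ = 1/√(1 - 0.454²) = 1.122
γ₁/γ₂ = 1.275/1.122 = 1.136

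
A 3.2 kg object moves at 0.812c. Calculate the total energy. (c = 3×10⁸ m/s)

γ = 1/√(1 - 0.812²) = 1.7133
mc² = 3.2 × (3×10⁸)² = 2.880×10¹⁷ J
E = γmc² = 1.7133 × 2.880×10¹⁷ = 4.934×10¹⁷ J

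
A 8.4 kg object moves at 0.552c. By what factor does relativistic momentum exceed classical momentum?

p_rel = γmv, p_class = mv
Ratio = γ = 1/√(1 - 0.552²) = 1.199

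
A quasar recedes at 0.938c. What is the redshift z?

β = 0.938
(1+β)/(1-β) = 1.938/0.062 = 31.26
√(31.26) = 5.591
z = 5.591 - 1 = 4.591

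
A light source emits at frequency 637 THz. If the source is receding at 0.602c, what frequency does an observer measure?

β = v/c = 0.602
(1-β)/(1+β) = 0.398/1.602 = 0.2484
Doppler factor = √(0.2484) = 0.4984
f_obs = 637 × 0.4984 = 317.5 THz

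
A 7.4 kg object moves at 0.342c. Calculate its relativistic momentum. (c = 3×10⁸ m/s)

γ = 1/√(1 - 0.342²) = 1.0642
v = 0.342 × 3×10⁸ = 1.026×10⁸ m/s
p = γmv = 1.0642 × 7.4 × 1.026×10⁸ = 8.080×10⁸ kg·m/s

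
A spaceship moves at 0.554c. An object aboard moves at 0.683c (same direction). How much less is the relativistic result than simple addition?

Classical: u' + v = 0.683 + 0.554 = 1.237c
Relativistic: u = (0.683 + 0.554)/(1 + 0.378382) = 1.237/1.378382 = 0.8974c
Difference: 1.237 - 0.8974 = 0.3396c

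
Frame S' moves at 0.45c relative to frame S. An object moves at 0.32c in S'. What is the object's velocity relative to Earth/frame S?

u = (u' + v)/(1 + u'v/c²)
Numerator: 0.32 + 0.45 = 0.77
Denominator: 1 + 0.144 = 1.144
u = 0.77/1.144 = 0.6731c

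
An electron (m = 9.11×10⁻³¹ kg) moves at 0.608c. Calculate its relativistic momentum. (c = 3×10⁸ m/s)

γ = 1/√(1 - 0.608²) = 1.2595
v = 0.608 × 3×10⁸ = 1.824×10⁸ m/s
p = γmv = 1.2595 × 9.11×10⁻³¹ × 1.824×10⁸ = 2.093×10⁻²² kg·m/s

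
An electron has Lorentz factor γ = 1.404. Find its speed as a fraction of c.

From γ = 1/√(1 - v²/c²):
1/γ² = 1/1.404² = 0.5073
v²/c² = 1 - 0.5073 = 0.4927
v/c = √(0.4927) = 0.7019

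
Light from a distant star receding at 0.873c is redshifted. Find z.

β = 0.873
(1+β)/(1-β) = 1.873/0.127 = 14.748
√(14.748) = 3.840
z = 3.840 - 1 = 2.840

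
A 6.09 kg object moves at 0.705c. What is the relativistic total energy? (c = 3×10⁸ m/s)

γ = 1/√(1 - 0.705²) = 1.410
mc² = 6.09 × (3×10⁸)² = 5.481×10¹⁷ J
E = γmc² = 1.410 × 5.481×10¹⁷ = 7.728×10¹⁷ J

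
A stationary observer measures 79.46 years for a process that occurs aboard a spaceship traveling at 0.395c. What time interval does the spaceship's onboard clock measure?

Dilated time Δt = 79.46 years
γ = 1/√(1 - 0.395²) = 1.0885
Δt₀ = Δt/γ = 79.46/1.0885 = 73.00 years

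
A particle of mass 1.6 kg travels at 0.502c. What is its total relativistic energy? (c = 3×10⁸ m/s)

γ = 1/√(1 - 0.502²) = 1.156
mc² = 1.6 × (3×10⁸)² = 1.440×10¹⁷ J
E = γmc² = 1.156 × 1.440×10¹⁷ = 1.665×10¹⁷ J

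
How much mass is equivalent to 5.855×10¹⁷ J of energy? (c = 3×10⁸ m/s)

From E = mc², we get m = E/c²
c² = (3×10⁸)² = 9×10¹⁶ m²/s²
m = 5.855×10¹⁷ / 9×10¹⁶ = 6.506 kg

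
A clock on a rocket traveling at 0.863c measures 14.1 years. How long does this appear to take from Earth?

Proper time Δt₀ = 14.1 years
γ = 1/√(1 - 0.863²) = 1.9794
Δt = γΔt₀ = 1.9794 × 14.1 = 27.91 years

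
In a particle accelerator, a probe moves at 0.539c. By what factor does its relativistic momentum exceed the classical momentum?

p_rel = γmv, p_class = mv
Ratio = γ = 1/√(1 - 0.539²)
= 1/√(0.709479) = 1.187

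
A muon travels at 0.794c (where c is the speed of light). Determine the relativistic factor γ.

v/c = 0.794, so (v/c)² = 0.630436
1 - (v/c)² = 0.369564
γ = 1/√(0.369564) = 1.645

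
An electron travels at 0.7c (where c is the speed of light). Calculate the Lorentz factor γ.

v/c = 0.7, so (v/c)² = 0.49
1 - (v/c)² = 0.51
γ = 1/√(0.51) = 1.400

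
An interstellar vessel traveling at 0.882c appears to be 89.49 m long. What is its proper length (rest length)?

Contracted length L = 89.49 m
γ = 1/√(1 - 0.882²) = 2.122
L₀ = γL = 2.122 × 89.49 = 189.9 m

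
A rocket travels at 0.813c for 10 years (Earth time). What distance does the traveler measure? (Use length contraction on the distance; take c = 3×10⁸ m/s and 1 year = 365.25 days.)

Earth distance: d = v × t = 0.813c × 10 yr = 7.6969×10¹⁶ m
γ = 1.7174
d' = d/γ = 7.6969×10¹⁶/1.7174 = 4.482×10¹⁶ m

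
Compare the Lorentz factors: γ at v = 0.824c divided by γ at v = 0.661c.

γ₁ = 1/√(1 - 0.824²) = 1.765
γ₂ = 1/√(1 - 0.661²) = 1.333
γ₁/γ₂ = 1.765/1.333 = 1.324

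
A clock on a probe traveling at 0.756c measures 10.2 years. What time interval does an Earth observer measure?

Proper time Δt₀ = 10.2 years
γ = 1/√(1 - 0.756²) = 1.5277
Δt = γΔt₀ = 1.5277 × 10.2 = 15.58 years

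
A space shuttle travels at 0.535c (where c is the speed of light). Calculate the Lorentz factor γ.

v/c = 0.535, so (v/c)² = 0.286225
1 - (v/c)² = 0.713775
γ = 1/√(0.713775) = 1.184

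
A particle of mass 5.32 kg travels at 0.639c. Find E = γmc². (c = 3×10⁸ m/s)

γ = 1/√(1 - 0.639²) = 1.30004
mc² = 5.32 × (3×10⁸)² = 4.788×10¹⁷ J
E = γmc² = 1.30004 × 4.788×10¹⁷ = 6.225×10¹⁷ J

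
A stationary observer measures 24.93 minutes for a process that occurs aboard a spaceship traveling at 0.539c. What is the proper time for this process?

Dilated time Δt = 24.93 minutes
γ = 1/√(1 - 0.539²) = 1.187
Δt₀ = Δt/γ = 24.93/1.187 = 21.00 minutes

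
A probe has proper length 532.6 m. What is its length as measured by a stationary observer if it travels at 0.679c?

Proper length L₀ = 532.6 m
γ = 1/√(1 - 0.679²) = 1.362
L = L₀/γ = 532.6/1.362 = 391.0 m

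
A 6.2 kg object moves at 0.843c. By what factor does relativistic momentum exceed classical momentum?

p_rel = γmv, p_class = mv
Ratio = γ = 1/√(1 - 0.843²) = 1.859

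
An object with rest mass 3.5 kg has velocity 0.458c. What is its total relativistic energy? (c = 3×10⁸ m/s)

γ = 1/√(1 - 0.458²) = 1.1249
mc² = 3.5 × (3×10⁸)² = 3.150×10¹⁷ J
E = γmc² = 1.1249 × 3.150×10¹⁷ = 3.543×10¹⁷ J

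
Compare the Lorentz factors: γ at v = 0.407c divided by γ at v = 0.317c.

γ₁ = 1/√(1 - 0.407²) = 1.0948
γ₂ = 1/√(1 - 0.317²) = 1.0544
γ₁/γ₂ = 1.0948/1.0544 = 1.038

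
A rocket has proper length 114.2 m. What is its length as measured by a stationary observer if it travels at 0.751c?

Proper length L₀ = 114.2 m
γ = 1/√(1 - 0.751²) = 1.51446
L = L₀/γ = 114.2/1.51446 = 75.41 m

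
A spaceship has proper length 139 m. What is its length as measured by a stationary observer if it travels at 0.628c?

Proper length L₀ = 139 m
γ = 1/√(1 - 0.628²) = 1.285
L = L₀/γ = 139/1.285 = 108.2 m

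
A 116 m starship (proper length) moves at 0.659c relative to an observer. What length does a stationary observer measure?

Proper length L₀ = 116 m
γ = 1/√(1 - 0.659²) = 1.3295
L = L₀/γ = 116/1.3295 = 87.25 m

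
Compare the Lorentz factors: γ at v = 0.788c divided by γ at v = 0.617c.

γ₁ = 1/√(1 - 0.788²) = 1.624
γ₂ = 1/√(1 - 0.617²) = 1.271
γ₁/γ₂ = 1.624/1.271 = 1.278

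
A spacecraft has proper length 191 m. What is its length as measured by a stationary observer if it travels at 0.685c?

Proper length L₀ = 191 m
γ = 1/√(1 - 0.685²) = 1.3726
L = L₀/γ = 191/1.3726 = 139.2 m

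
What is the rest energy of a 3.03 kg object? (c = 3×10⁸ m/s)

c² = (3×10⁸)² = 9.000×10¹⁶ m²/s²
E₀ = mc² = 3.03 × 9.000×10¹⁶ = 2.727×10¹⁷ J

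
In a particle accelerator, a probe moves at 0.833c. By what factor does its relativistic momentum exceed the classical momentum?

p_rel = γmv, p_class = mv
Ratio = γ = 1/√(1 - 0.833²)
= 1/√(0.306111) = 1.807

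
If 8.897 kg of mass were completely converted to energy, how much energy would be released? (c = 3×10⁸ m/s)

Using E = mc²:
c² = (3×10⁸)² = 9×10¹⁶ m²/s²
E = 8.897 × 9×10¹⁶ = 8.007×10¹⁷ J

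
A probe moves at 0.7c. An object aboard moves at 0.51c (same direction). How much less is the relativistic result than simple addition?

Classical: u' + v = 0.51 + 0.7 = 1.21c
Relativistic: u = (0.51 + 0.7)/(1 + 0.357) = 1.21/1.357 = 0.8917c
Difference: 1.21 - 0.8917 = 0.3183c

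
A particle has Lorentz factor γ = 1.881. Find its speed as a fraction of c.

From γ = 1/√(1 - v²/c²):
1/γ² = 1/1.881² = 0.2826
v²/c² = 1 - 0.2826 = 0.7174
v/c = √(0.7174) = 0.8470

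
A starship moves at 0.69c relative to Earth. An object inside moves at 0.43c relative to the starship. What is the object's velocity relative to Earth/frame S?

u = (u' + v)/(1 + u'v/c²)
Numerator: 0.43 + 0.69 = 1.12
Denominator: 1 + 0.2967 = 1.2967
u = 1.12/1.2967 = 0.8637c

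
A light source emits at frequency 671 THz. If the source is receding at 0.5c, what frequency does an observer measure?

β = v/c = 0.5
(1-β)/(1+β) = 0.5/1.5 = 0.3333333
Doppler factor = √(0.3333333) = 0.5774
f_obs = 671 × 0.5774 = 387.4 THz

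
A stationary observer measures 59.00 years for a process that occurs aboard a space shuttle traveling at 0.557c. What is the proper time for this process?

Dilated time Δt = 59.00 years
γ = 1/√(1 - 0.557²) = 1.204
Δt₀ = Δt/γ = 59.00/1.204 = 49.00 years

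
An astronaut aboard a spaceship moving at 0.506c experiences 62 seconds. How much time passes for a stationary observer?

Proper time Δt₀ = 62 seconds
γ = 1/√(1 - 0.506²) = 1.1594
Δt = γΔt₀ = 1.1594 × 62 = 71.88 seconds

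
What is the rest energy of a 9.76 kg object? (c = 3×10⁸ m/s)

c² = (3×10⁸)² = 9.000×10¹⁶ m²/s²
E₀ = mc² = 9.76 × 9.000×10¹⁶ = 8.784×10¹⁷ J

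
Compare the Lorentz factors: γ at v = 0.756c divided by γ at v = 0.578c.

γ₁ = 1/√(1 - 0.756²) = 1.528
γ₂ = 1/√(1 - 0.578²) = 1.225
γ₁/γ₂ = 1.528/1.225 = 1.247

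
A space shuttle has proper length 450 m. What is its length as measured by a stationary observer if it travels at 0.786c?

Proper length L₀ = 450 m
γ = 1/√(1 - 0.786²) = 1.6175
L = L₀/γ = 450/1.6175 = 278.2 m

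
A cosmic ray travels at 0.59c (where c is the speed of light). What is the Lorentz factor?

v/c = 0.59, so (v/c)² = 0.3481
1 - (v/c)² = 0.6519
γ = 1/√(0.6519) = 1.239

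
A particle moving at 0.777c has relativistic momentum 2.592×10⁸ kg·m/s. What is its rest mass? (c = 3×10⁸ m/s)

γ = 1/√(1 - 0.777²) = 1.5886
v = 0.777 × 3×10⁸ = 2.331×10⁸ m/s
m = p/(γv) = 2.592×10⁸/(1.5886 × 2.331×10⁸) = 0.7000 kg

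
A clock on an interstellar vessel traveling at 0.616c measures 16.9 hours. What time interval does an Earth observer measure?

Proper time Δt₀ = 16.9 hours
γ = 1/√(1 - 0.616²) = 1.269
Δt = γΔt₀ = 1.269 × 16.9 = 21.45 hours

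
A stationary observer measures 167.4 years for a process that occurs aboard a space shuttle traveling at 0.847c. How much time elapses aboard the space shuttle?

Dilated time Δt = 167.4 years
γ = 1/√(1 - 0.847²) = 1.8811
Δt₀ = Δt/γ = 167.4/1.8811 = 88.99 years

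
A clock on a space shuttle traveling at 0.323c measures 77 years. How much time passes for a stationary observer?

Proper time Δt₀ = 77 years
γ = 1/√(1 - 0.323²) = 1.0566
Δt = γΔt₀ = 1.0566 × 77 = 81.36 years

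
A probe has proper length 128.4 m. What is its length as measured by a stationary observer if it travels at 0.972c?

Proper length L₀ = 128.4 m
γ = 1/√(1 - 0.972²) = 4.256
L = L₀/γ = 128.4/4.256 = 30.17 m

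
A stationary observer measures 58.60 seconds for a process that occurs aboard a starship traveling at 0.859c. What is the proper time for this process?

Dilated time Δt = 58.60 seconds
γ = 1/√(1 - 0.859²) = 1.9532
Δt₀ = Δt/γ = 58.60/1.9532 = 30.00 seconds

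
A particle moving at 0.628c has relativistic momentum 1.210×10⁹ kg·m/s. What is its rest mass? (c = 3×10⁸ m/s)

γ = 1/√(1 - 0.628²) = 1.285
v = 0.628 × 3×10⁸ = 1.884×10⁸ m/s
m = p/(γv) = 1.210×10⁹/(1.285 × 1.884×10⁸) = 4.998 kg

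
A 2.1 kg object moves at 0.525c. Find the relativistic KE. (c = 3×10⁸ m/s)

γ = 1/√(1 - 0.525²) = 1.1749
γ - 1 = 0.1749
KE = (γ-1)mc² = 0.1749 × 2.1 × (3×10⁸)² = 3.306×10¹⁶ J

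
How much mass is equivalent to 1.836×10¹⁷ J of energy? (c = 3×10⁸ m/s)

From E = mc², we get m = E/c²
c² = (3×10⁸)² = 9×10¹⁶ m²/s²
m = 1.836×10¹⁷ / 9×10¹⁶ = 2.040 kg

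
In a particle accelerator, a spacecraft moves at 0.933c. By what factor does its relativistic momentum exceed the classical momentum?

p_rel = γmv, p_class = mv
Ratio = γ = 1/√(1 - 0.933²)
= 1/√(0.129511) = 2.779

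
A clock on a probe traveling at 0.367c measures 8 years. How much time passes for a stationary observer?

Proper time Δt₀ = 8 years
γ = 1/√(1 - 0.367²) = 1.075
Δt = γΔt₀ = 1.075 × 8 = 8.600 years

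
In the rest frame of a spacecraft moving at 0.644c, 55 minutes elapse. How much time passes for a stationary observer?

Proper time Δt₀ = 55 minutes
γ = 1/√(1 - 0.644²) = 1.307
Δt = γΔt₀ = 1.307 × 55 = 71.89 minutes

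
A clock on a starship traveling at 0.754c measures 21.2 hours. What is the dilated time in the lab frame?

Proper time Δt₀ = 21.2 hours
γ = 1/√(1 - 0.754²) = 1.522
Δt = γΔt₀ = 1.522 × 21.2 = 32.27 hours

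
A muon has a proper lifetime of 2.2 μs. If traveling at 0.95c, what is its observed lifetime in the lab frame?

Proper lifetime τ₀ = 2.2 μs
γ = 1/√(1 - 0.95²) = 3.2026
τ = γτ₀ = 3.2026 × 2.2 μs = 7.046 μs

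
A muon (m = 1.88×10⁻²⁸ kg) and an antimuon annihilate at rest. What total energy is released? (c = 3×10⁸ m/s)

Both particles have the same rest mass, so total mass = 2m
E = 2m·c² = 2 × 1.88×10⁻²⁸ × (3×10⁸)²
= 2 × 1.88×10⁻²⁸ × 9×10¹⁶
= 3.384×10⁻¹¹ J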